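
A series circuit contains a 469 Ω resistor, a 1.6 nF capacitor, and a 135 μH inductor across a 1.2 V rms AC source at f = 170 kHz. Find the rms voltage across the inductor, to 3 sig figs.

0.269 V

ω = 2πf = 1.068e+06 rad/s
X_L = ωL = 144 Ω
X_C = 1/(ωC) = 585 Ω
Net reactance X = X_L − X_C = -441 Ω
Z = 469 − j441 Ω
|Z| = √(469² + 441²) = 644 Ω
I = V/|Z| = 1.86 mA
V_L = I·|Z_L| = 0.00186 × 144 = 0.269 V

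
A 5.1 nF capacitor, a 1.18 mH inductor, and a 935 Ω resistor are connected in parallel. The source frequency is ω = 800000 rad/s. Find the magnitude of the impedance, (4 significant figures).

312.1 Ω

X_L = ωL = 944.0 Ω
X_C = 1/(ωC) = 245.1 Ω
Parallel: admittances add. Y = 1/R + 1/(jωL) + jωC
Y = (0.001070 + j0.003021) S
|Y| = 0.003204 S → |Z| = 1/|Y| = 312.1 Ω, ∠Z = −∠Y = -70.50°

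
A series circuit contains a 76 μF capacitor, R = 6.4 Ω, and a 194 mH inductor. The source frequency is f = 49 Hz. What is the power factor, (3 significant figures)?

ω = 2πf = 307.9 rad/s
X_L = ωL = 59.7 Ω
X_C = 1/(ωC) = 42.7 Ω
Net reactance X = X_L − X_C = 17.0 Ω
Z = 6.40 + j17.0 Ω
|Z| = √(6.40² + 17.0²) = 18.2 Ω
∠Z = arctan(17.0/6.40) = 69.4°
cos φ = cos(69.4°) = 0.353

0.353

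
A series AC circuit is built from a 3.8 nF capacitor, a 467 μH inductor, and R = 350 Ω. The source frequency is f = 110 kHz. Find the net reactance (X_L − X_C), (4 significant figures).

ω = 2πf = 691200 rad/s
X_L = ωL = 322.8 Ω
X_C = 1/(ωC) = 380.8 Ω
X = 322.8 − 380.8 = -57.99 Ω

-57.99 Ω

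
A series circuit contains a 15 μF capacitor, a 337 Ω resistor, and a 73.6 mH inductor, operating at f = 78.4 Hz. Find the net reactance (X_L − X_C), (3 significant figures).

-99.1 Ω

ω = 2πf = 492.6 rad/s
X_L = ωL = 36.3 Ω
X_C = 1/(ωC) = 135 Ω
X = 36.3 − 135 = -99.1 Ω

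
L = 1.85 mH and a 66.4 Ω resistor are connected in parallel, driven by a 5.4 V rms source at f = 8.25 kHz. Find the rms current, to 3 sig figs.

ω = 2πf = 51840 rad/s
X_L = ωL = 95.9 Ω
Parallel: admittances add. Y = 1/R + 1/(jωL)
Y = (0.0151 − j0.0104) S
|Y| = 0.0183 S → |Z| = 1/|Y| = 54.6 Ω, ∠Z = −∠Y = 34.7°
I = V/|Z| = 5.4/54.6 = 98.9 mA

98.9 mA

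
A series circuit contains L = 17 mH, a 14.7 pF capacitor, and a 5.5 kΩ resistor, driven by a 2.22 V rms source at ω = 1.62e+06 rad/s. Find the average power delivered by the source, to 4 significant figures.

X_L = ωL = 27540 Ω
X_C = 1/(ωC) = 41990 Ω
Net reactance X = X_L − X_C = -14450 Ω
Z = 5500 − j14450 Ω
|Z| = √(5500² + 14450²) = 15460 Ω
∠Z = arctan(-14450/5500) = -69.16°
I = V/|Z| = 143.6 μA
P = VI cos φ = 2.22 × 0.0001436 × cos(-69.16°) = 113.4 μW

113.4 μW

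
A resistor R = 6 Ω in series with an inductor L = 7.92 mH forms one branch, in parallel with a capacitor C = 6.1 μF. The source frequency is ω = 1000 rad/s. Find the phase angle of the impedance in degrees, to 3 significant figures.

X_L = ωL = 7.92 Ω
X_C = 1/(ωC) = 164 Ω
Branch 1 (R+jX_L): Z₁ = 6.00 + j7.92 Ω, |Z₁| = 9.94 Ω
Branch 2 (−jX_C): Z₂ = −j164 Ω
Parallel: Z = Z₁Z₂/(Z₁+Z₂), |Z| = 10.4 Ω, ∠Z = 50.7°

50.7°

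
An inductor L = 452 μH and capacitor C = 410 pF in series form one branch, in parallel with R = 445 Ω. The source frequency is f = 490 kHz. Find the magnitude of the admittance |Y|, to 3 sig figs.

2.80 mS

ω = 2πf = 3.079e+06 rad/s
X_L = ωL = 1390 Ω
X_C = 1/(ωC) = 792 Ω
Branch 1: Z₁ = R = 445 Ω
Branch 2 (series LC): Z₂ = j(X_L − X_C) = j599 Ω
Parallel: Z = Z₁Z₂/(Z₁+Z₂), |Z| = 357 Ω, ∠Z = 36.6°
|Y| = 1/|Z| = 2.80 mS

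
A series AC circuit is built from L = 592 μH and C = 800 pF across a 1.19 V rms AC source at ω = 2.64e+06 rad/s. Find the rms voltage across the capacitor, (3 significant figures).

0.517 V

X_L = ωL = 1560 Ω
X_C = 1/(ωC) = 473 Ω
Net reactance X = X_L − X_C = 1090 Ω
Z = j1090 Ω
|Z| = √(0² + 1090²) = 1090 Ω
I = V/|Z| = 1.09 mA
V_C = I·|Z_C| = 0.00109 × 473 = 0.517 V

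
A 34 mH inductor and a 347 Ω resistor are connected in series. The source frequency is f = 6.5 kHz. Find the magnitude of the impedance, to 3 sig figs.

1430 Ω

ω = 2πf = 40840 rad/s
X_L = ωL = 1390 Ω
Z = 347 + j1390 Ω
|Z| = √(347² + 1390²) = 1430 Ω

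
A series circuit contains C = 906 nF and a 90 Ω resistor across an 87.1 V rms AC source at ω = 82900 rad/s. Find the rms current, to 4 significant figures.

X_C = 1/(ωC) = 13.31 Ω
Z = 90.00 − j13.31 Ω
|Z| = √(90.00² + 13.31²) = 90.98 Ω
I = V/|Z| = 87.1/90.98 = 957.4 mA

957.4 mA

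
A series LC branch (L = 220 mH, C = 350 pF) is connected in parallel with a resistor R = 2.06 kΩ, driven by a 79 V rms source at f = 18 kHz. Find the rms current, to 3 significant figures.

211 mA

ω = 2πf = 113100 rad/s
X_L = ωL = 24900 Ω
X_C = 1/(ωC) = 25300 Ω
Branch 1: Z₁ = R = 2060 Ω
Branch 2 (series LC): Z₂ = j(X_L − X_C) = −j381 Ω
Parallel: Z = Z₁Z₂/(Z₁+Z₂), |Z| = 375 Ω, ∠Z = -79.5°
I = V/|Z| = 79/375 = 211 mA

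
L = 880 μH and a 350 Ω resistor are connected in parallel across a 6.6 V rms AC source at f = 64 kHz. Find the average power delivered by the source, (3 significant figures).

ω = 2πf = 402100 rad/s
X_L = ωL = 354 Ω
Parallel: admittances add. Y = 1/R + 1/(jωL)
Y = (0.00286 − j0.00283) S
|Y| = 0.00402 S → |Z| = 1/|Y| = 249 Ω, ∠Z = −∠Y = 44.7°
I = V/|Z| = 26.5 mA
P = VI cos φ = 6.6 × 0.0265 × cos(44.7°) = 124 mW

124 mW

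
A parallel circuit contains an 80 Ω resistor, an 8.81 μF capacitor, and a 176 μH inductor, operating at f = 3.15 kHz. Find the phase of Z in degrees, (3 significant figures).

ω = 2πf = 19790 rad/s
X_L = ωL = 3.48 Ω
X_C = 1/(ωC) = 5.74 Ω
Parallel: admittances add. Y = 1/R + 1/(jωL) + jωC
Y = (0.0125 − j0.113) S
|Y| = 0.113 S → |Z| = 1/|Y| = 8.82 Ω, ∠Z = −∠Y = 83.7°

83.7°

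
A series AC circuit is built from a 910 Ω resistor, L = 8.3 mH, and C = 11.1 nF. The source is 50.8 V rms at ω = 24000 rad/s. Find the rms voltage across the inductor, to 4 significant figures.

2.758 V

X_L = ωL = 199.2 Ω
X_C = 1/(ωC) = 3754 Ω
Net reactance X = X_L − X_C = -3555 Ω
Z = 910.0 − j3555 Ω
|Z| = √(910.0² + 3555²) = 3669 Ω
I = V/|Z| = 13.85 mA
V_L = I·|Z_L| = 0.01385 × 199.2 = 2.758 V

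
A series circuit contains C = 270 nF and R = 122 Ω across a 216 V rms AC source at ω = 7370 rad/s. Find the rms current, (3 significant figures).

418 mA

X_C = 1/(ωC) = 503 Ω
Z = 122 − j503 Ω
|Z| = √(122² + 503²) = 517 Ω
I = V/|Z| = 216/517 = 418 mA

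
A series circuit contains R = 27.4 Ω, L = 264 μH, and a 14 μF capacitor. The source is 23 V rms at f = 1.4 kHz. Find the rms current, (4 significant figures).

821.2 mA

ω = 2πf = 8796 rad/s
X_L = ωL = 2.322 Ω
X_C = 1/(ωC) = 8.120 Ω
Net reactance X = X_L − X_C = -5.798 Ω
Z = 27.40 − j5.798 Ω
|Z| = √(27.40² + 5.798²) = 28.01 Ω
I = V/|Z| = 23/28.01 = 821.2 mA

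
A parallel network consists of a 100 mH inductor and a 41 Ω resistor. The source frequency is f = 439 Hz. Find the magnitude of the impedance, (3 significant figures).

40.6 Ω

ω = 2πf = 2758 rad/s
X_L = ωL = 276 Ω
Parallel: admittances add. Y = 1/R + 1/(jωL)
Y = (0.0244 − j0.00363) S
|Y| = 0.0247 S → |Z| = 1/|Y| = 40.6 Ω, ∠Z = −∠Y = 8.45°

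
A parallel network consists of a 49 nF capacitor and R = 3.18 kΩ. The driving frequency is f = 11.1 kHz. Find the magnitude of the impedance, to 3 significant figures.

ω = 2πf = 69740 rad/s
X_C = 1/(ωC) = 293 Ω
Parallel: admittances add. Y = 1/R + jωC
Y = (0.000314 + j0.00342) S
|Y| = 0.00343 S → |Z| = 1/|Y| = 291 Ω, ∠Z = −∠Y = -84.7°

291 Ω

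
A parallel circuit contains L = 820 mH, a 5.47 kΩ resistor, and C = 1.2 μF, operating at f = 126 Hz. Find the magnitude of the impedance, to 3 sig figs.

1620 Ω

ω = 2πf = 791.7 rad/s
X_L = ωL = 649 Ω
X_C = 1/(ωC) = 1050 Ω
Parallel: admittances add. Y = 1/R + 1/(jωL) + jωC
Y = (0.000183 − j0.000590) S
|Y| = 0.000618 S → |Z| = 1/|Y| = 1620 Ω, ∠Z = −∠Y = 72.8°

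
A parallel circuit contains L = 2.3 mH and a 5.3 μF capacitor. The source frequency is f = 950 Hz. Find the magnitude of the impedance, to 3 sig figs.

24.3 Ω

ω = 2πf = 5969 rad/s
X_L = ωL = 13.7 Ω
X_C = 1/(ωC) = 31.6 Ω
Parallel: admittances add. Y = 1/(jωL) + jωC
Y = (0 − j0.0412) S
|Y| = 0.0412 S → |Z| = 1/|Y| = 24.3 Ω, ∠Z = −∠Y = 90.0°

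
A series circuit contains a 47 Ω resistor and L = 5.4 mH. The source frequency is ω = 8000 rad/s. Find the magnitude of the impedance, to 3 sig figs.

63.8 Ω

X_L = ωL = 43.2 Ω
Z = 47.0 + j43.2 Ω
|Z| = √(47.0² + 43.2²) = 63.8 Ω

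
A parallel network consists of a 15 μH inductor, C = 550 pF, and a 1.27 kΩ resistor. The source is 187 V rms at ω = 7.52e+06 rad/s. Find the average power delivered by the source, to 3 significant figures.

X_L = ωL = 113 Ω
X_C = 1/(ωC) = 242 Ω
Parallel: admittances add. Y = 1/R + 1/(jωL) + jωC
Y = (0.000787 − j0.00473) S
|Y| = 0.00479 S → |Z| = 1/|Y| = 209 Ω, ∠Z = −∠Y = 80.5°
I = V/|Z| = 897 mA
P = VI cos φ = 187 × 0.897 × cos(80.5°) = 27.5 W

27.5 W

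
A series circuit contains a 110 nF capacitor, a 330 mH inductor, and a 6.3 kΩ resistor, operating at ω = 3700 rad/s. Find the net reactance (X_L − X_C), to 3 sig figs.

-1240 Ω

X_L = ωL = 1220 Ω
X_C = 1/(ωC) = 2460 Ω
X = 1220 − 2460 = -1240 Ω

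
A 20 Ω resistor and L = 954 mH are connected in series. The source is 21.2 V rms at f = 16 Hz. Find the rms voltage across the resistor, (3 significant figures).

ω = 2πf = 100.5 rad/s
X_L = ωL = 95.9 Ω
Z = 20.0 + j95.9 Ω
|Z| = √(20.0² + 95.9²) = 98.0 Ω
I = V/|Z| = 216 mA
V_R = I·|Z_R| = 0.216 × 20.0 = 4.33 V

4.33 V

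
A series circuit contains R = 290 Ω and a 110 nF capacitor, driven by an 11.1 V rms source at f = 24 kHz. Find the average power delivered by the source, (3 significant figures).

ω = 2πf = 150800 rad/s
X_C = 1/(ωC) = 60.3 Ω
Z = 290 − j60.3 Ω
|Z| = √(290² + 60.3²) = 296 Ω
∠Z = arctan(-60.3/290) = -11.7°
I = V/|Z| = 37.5 mA
P = VI cos φ = 11.1 × 0.0375 × cos(-11.7°) = 407 mW

407 mW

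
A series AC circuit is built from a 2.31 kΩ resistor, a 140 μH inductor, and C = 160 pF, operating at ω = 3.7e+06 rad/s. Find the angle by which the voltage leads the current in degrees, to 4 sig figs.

X_L = ωL = 518.0 Ω
X_C = 1/(ωC) = 1689 Ω
Net reactance X = X_L − X_C = -1171 Ω
Z = 2310 − j1171 Ω
|Z| = √(2310² + 1171²) = 2590 Ω
∠Z = arctan(-1171/2310) = -26.89°

-26.89°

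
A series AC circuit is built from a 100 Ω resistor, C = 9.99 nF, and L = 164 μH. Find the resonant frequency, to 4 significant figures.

124.3 kHz

ω₀ = 1/√(LC) = 1/√(0.000164 × 9.99e-09) = 781300 rad/s
f₀ = ω₀/(2π) = 124.3 kHz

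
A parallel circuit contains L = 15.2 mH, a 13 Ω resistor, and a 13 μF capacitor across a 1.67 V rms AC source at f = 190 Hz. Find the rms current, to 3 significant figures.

144 mA

ω = 2πf = 1194 rad/s
X_L = ωL = 18.1 Ω
X_C = 1/(ωC) = 64.4 Ω
Parallel: admittances add. Y = 1/R + 1/(jωL) + jωC
Y = (0.0769 − j0.0396) S
|Y| = 0.0865 S → |Z| = 1/|Y| = 11.6 Ω, ∠Z = −∠Y = 27.2°
I = V/|Z| = 1.67/11.6 = 144 mA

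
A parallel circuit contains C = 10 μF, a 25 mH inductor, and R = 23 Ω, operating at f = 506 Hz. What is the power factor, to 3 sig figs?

ω = 2πf = 3179 rad/s
X_L = ωL = 79.5 Ω
X_C = 1/(ωC) = 31.5 Ω
Parallel: admittances add. Y = 1/R + 1/(jωL) + jωC
Y = (0.0435 + j0.0192) S
|Y| = 0.0475 S → |Z| = 1/|Y| = 21.0 Ω, ∠Z = −∠Y = -23.8°
cos φ = cos(-23.8°) = 0.915

0.915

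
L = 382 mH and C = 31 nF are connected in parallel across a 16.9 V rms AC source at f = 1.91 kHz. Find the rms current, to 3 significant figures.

2.60 mA

ω = 2πf = 12000 rad/s
X_L = ωL = 4580 Ω
X_C = 1/(ωC) = 2690 Ω
Parallel: admittances add. Y = 1/(jωL) + jωC
Y = (0 + j0.000154) S
|Y| = 0.000154 S → |Z| = 1/|Y| = 6500 Ω, ∠Z = −∠Y = -90.0°
I = V/|Z| = 16.9/6500 = 2.60 mA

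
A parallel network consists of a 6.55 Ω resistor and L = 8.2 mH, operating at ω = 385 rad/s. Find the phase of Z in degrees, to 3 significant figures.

64.3°

X_L = ωL = 3.16 Ω
Parallel: admittances add. Y = 1/R + 1/(jωL)
Y = (0.153 − j0.317) S
|Y| = 0.352 S → |Z| = 1/|Y| = 2.84 Ω, ∠Z = −∠Y = 64.3°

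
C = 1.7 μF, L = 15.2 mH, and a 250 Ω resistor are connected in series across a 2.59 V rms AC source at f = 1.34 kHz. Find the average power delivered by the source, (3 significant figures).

ω = 2πf = 8419 rad/s
X_L = ωL = 128 Ω
X_C = 1/(ωC) = 69.9 Ω
Net reactance X = X_L − X_C = 58.1 Ω
Z = 250 + j58.1 Ω
|Z| = √(250² + 58.1²) = 257 Ω
∠Z = arctan(58.1/250) = 13.1°
I = V/|Z| = 10.1 mA
P = VI cos φ = 2.59 × 0.0101 × cos(13.1°) = 25.5 mW

25.5 mW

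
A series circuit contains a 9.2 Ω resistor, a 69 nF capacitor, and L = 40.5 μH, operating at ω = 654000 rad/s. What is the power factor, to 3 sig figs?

X_L = ωL = 26.5 Ω
X_C = 1/(ωC) = 22.2 Ω
Net reactance X = X_L − X_C = 4.33 Ω
Z = 9.20 + j4.33 Ω
|Z| = √(9.20² + 4.33²) = 10.2 Ω
∠Z = arctan(4.33/9.20) = 25.2°
cos φ = cos(25.2°) = 0.905

0.905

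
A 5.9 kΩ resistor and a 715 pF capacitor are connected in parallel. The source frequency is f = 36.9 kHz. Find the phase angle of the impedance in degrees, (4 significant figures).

-44.36°

ω = 2πf = 231800 rad/s
X_C = 1/(ωC) = 6032 Ω
Parallel: admittances add. Y = 1/R + jωC
Y = (0.0001695 + j0.0001658) S
|Y| = 0.0002371 S → |Z| = 1/|Y| = 4218 Ω, ∠Z = −∠Y = -44.36°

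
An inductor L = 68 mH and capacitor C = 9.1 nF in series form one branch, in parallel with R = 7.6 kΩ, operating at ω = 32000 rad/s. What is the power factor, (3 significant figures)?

0.163

X_L = ωL = 2180 Ω
X_C = 1/(ωC) = 3430 Ω
Branch 1: Z₁ = R = 7600 Ω
Branch 2 (series LC): Z₂ = j(X_L − X_C) = −j1260 Ω
Parallel: Z = Z₁Z₂/(Z₁+Z₂), |Z| = 1240 Ω, ∠Z = -80.6°
cos φ = cos(-80.6°) = 0.163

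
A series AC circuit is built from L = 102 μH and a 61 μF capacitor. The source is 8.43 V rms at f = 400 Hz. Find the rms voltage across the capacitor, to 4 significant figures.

ω = 2πf = 2513 rad/s
X_L = ωL = 0.2564 Ω
X_C = 1/(ωC) = 6.523 Ω
Net reactance X = X_L − X_C = -6.266 Ω
Z = − j6.266 Ω
|Z| = √(0² + 6.266²) = 6.266 Ω
I = V/|Z| = 1.345 A
V_C = I·|Z_C| = 1.345 × 6.523 = 8.775 V

8.775 V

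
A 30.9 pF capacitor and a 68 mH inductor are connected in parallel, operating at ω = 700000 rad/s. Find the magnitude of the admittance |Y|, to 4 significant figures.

621.6 nS

X_L = ωL = 47600 Ω
X_C = 1/(ωC) = 46230 Ω
Parallel: admittances add. Y = 1/(jωL) + jωC
Y = (0 + j6.216e-07) S
|Y| = 6.216e-07 S → |Z| = 1/|Y| = 1.609e+06 Ω, ∠Z = −∠Y = -90.00°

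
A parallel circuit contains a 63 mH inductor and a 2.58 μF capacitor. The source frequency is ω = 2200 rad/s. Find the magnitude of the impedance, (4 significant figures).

649.8 Ω

X_L = ωL = 138.6 Ω
X_C = 1/(ωC) = 176.2 Ω
Parallel: admittances add. Y = 1/(jωL) + jωC
Y = (0 − j0.001539) S
|Y| = 0.001539 S → |Z| = 1/|Y| = 649.8 Ω, ∠Z = −∠Y = 90.00°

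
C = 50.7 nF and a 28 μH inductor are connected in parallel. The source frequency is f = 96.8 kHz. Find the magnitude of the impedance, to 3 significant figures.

35.9 Ω

ω = 2πf = 608200 rad/s
X_L = ωL = 17.0 Ω
X_C = 1/(ωC) = 32.4 Ω
Parallel: admittances add. Y = 1/(jωL) + jωC
Y = (0 − j0.0279) S
|Y| = 0.0279 S → |Z| = 1/|Y| = 35.9 Ω, ∠Z = −∠Y = 90.0°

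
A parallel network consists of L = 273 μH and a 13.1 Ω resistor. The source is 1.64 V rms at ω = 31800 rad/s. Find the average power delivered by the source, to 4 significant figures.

205.3 mW

X_L = ωL = 8.681 Ω
Parallel: admittances add. Y = 1/R + 1/(jωL)
Y = (0.07634 − j0.1152) S
|Y| = 0.1382 S → |Z| = 1/|Y| = 7.237 Ω, ∠Z = −∠Y = 56.47°
I = V/|Z| = 226.6 mA
P = VI cos φ = 1.64 × 0.2266 × cos(56.47°) = 205.3 mW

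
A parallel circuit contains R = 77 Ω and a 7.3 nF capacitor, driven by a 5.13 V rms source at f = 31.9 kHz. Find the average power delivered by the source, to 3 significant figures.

ω = 2πf = 200400 rad/s
X_C = 1/(ωC) = 683 Ω
Parallel: admittances add. Y = 1/R + jωC
Y = (0.0130 + j0.00146) S
|Y| = 0.0131 S → |Z| = 1/|Y| = 76.5 Ω, ∠Z = −∠Y = -6.43°
I = V/|Z| = 67.0 mA
P = VI cos φ = 5.13 × 0.0670 × cos(-6.43°) = 342 mW

342 mW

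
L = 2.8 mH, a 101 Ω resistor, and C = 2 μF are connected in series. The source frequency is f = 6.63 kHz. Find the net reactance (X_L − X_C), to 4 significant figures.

ω = 2πf = 41660 rad/s
X_L = ωL = 116.6 Ω
X_C = 1/(ωC) = 12.00 Ω
X = 116.6 − 12.00 = 104.6 Ω

104.6 Ω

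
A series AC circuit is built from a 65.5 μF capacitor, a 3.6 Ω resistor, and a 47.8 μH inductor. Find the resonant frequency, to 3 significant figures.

ω₀ = 1/√(LC) = 1/√(4.78e-05 × 6.55e-05) = 17870 rad/s
f₀ = ω₀/(2π) = 2.84 kHz

2.84 kHz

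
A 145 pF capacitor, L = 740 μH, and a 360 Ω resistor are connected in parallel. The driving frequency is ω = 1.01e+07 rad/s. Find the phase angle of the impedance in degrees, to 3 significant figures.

-25.6°

X_L = ωL = 7470 Ω
X_C = 1/(ωC) = 683 Ω
Parallel: admittances add. Y = 1/R + 1/(jωL) + jωC
Y = (0.00278 + j0.00133) S
|Y| = 0.00308 S → |Z| = 1/|Y| = 325 Ω, ∠Z = −∠Y = -25.6°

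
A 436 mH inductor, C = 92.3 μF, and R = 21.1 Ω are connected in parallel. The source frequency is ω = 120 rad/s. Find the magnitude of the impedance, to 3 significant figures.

X_L = ωL = 52.3 Ω
X_C = 1/(ωC) = 90.3 Ω
Parallel: admittances add. Y = 1/R + 1/(jωL) + jωC
Y = (0.0474 − j0.00804) S
|Y| = 0.0481 S → |Z| = 1/|Y| = 20.8 Ω, ∠Z = −∠Y = 9.62°

20.8 Ω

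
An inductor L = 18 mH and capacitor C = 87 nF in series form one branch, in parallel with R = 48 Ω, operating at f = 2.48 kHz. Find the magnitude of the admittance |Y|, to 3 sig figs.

ω = 2πf = 15580 rad/s
X_L = ωL = 280 Ω
X_C = 1/(ωC) = 738 Ω
Branch 1: Z₁ = R = 48.0 Ω
Branch 2 (series LC): Z₂ = j(X_L − X_C) = −j457 Ω
Parallel: Z = Z₁Z₂/(Z₁+Z₂), |Z| = 47.7 Ω, ∠Z = -5.99°
|Y| = 1/|Z| = 20.9 mS

20.9 mS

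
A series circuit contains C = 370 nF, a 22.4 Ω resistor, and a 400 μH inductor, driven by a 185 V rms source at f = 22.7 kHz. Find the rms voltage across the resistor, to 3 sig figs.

93.8 V

ω = 2πf = 142600 rad/s
X_L = ωL = 57.1 Ω
X_C = 1/(ωC) = 18.9 Ω
Net reactance X = X_L − X_C = 38.1 Ω
Z = 22.4 + j38.1 Ω
|Z| = √(22.4² + 38.1²) = 44.2 Ω
I = V/|Z| = 4.19 A
V_R = I·|Z_R| = 4.19 × 22.4 = 93.8 V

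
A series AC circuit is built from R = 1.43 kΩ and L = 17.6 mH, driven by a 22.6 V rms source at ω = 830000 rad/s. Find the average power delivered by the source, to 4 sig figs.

3.390 mW

X_L = ωL = 14610 Ω
Z = 1430 + j14610 Ω
|Z| = √(1430² + 14610²) = 14680 Ω
∠Z = arctan(14610/1430) = 84.41°
I = V/|Z| = 1.540 mA
P = VI cos φ = 22.6 × 0.001540 × cos(84.41°) = 3.390 mW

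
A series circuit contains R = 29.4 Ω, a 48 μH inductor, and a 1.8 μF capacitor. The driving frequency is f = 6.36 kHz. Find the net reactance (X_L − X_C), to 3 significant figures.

-12.0 Ω

ω = 2πf = 39960 rad/s
X_L = ωL = 1.92 Ω
X_C = 1/(ωC) = 13.9 Ω
X = 1.92 − 13.9 = -12.0 Ω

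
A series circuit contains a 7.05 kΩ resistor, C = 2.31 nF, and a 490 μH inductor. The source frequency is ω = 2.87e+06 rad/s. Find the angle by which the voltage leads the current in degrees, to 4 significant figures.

10.10°

X_L = ωL = 1406 Ω
X_C = 1/(ωC) = 150.8 Ω
Net reactance X = X_L − X_C = 1255 Ω
Z = 7050 + j1255 Ω
|Z| = √(7050² + 1255²) = 7161 Ω
∠Z = arctan(1255/7050) = 10.10°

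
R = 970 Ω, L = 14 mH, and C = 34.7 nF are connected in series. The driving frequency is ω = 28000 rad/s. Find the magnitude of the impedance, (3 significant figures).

1160 Ω

X_L = ωL = 392 Ω
X_C = 1/(ωC) = 1030 Ω
Net reactance X = X_L − X_C = -637 Ω
Z = 970 − j637 Ω
|Z| = √(970² + 637²) = 1160 Ω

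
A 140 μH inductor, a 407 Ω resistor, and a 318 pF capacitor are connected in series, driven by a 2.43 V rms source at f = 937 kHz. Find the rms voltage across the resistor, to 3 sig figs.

ω = 2πf = 5.887e+06 rad/s
X_L = ωL = 824 Ω
X_C = 1/(ωC) = 534 Ω
Net reactance X = X_L − X_C = 290 Ω
Z = 407 + j290 Ω
|Z| = √(407² + 290²) = 500 Ω
I = V/|Z| = 4.86 mA
V_R = I·|Z_R| = 0.00486 × 407 = 1.98 V

1.98 V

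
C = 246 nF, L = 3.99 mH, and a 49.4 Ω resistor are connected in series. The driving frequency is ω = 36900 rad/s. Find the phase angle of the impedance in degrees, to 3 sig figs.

X_L = ωL = 147 Ω
X_C = 1/(ωC) = 110 Ω
Net reactance X = X_L − X_C = 37.1 Ω
Z = 49.4 + j37.1 Ω
|Z| = √(49.4² + 37.1²) = 61.8 Ω
∠Z = arctan(37.1/49.4) = 36.9°

36.9°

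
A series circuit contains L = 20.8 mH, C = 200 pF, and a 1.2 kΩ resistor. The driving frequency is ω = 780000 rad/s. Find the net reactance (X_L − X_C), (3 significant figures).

9810 Ω

X_L = ωL = 16200 Ω
X_C = 1/(ωC) = 6410 Ω
X = 16200 − 6410 = 9810 Ω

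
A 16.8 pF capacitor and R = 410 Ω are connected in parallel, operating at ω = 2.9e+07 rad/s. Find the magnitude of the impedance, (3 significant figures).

X_C = 1/(ωC) = 2050 Ω
Parallel: admittances add. Y = 1/R + jωC
Y = (0.00244 + j0.000487) S
|Y| = 0.00249 S → |Z| = 1/|Y| = 402 Ω, ∠Z = −∠Y = -11.3°

402 Ω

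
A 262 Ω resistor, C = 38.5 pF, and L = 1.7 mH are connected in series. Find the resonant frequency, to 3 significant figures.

ω₀ = 1/√(LC) = 1/√(0.0017 × 3.85e-11) = 3.909e+06 rad/s
f₀ = ω₀/(2π) = 622 kHz

622 kHz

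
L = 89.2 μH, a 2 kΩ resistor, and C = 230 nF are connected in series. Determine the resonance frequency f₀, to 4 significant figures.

35.14 kHz

ω₀ = 1/√(LC) = 1/√(8.92e-05 × 2.3e-07) = 220800 rad/s
f₀ = ω₀/(2π) = 35.14 kHz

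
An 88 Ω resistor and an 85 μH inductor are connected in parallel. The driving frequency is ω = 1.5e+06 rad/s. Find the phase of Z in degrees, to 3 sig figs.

34.6°

X_L = ωL = 128 Ω
Parallel: admittances add. Y = 1/R + 1/(jωL)
Y = (0.0114 − j0.00784) S
|Y| = 0.0138 S → |Z| = 1/|Y| = 72.4 Ω, ∠Z = −∠Y = 34.6°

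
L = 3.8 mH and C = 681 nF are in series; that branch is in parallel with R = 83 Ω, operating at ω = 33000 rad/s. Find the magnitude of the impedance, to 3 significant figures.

57.9 Ω

X_L = ωL = 125 Ω
X_C = 1/(ωC) = 44.5 Ω
Branch 1: Z₁ = R = 83.0 Ω
Branch 2 (series LC): Z₂ = j(X_L − X_C) = j80.9 Ω
Parallel: Z = Z₁Z₂/(Z₁+Z₂), |Z| = 57.9 Ω, ∠Z = 45.7°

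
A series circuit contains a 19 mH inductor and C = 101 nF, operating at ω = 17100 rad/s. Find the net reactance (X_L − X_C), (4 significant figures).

X_L = ωL = 324.9 Ω
X_C = 1/(ωC) = 579.0 Ω
X = 324.9 − 579.0 = -254.1 Ω

-254.1 Ω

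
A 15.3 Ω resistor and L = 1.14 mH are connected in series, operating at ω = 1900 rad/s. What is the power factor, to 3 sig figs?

0.990

X_L = ωL = 2.17 Ω
Z = 15.3 + j2.17 Ω
|Z| = √(15.3² + 2.17²) = 15.5 Ω
∠Z = arctan(2.17/15.3) = 8.06°
cos φ = cos(8.06°) = 0.990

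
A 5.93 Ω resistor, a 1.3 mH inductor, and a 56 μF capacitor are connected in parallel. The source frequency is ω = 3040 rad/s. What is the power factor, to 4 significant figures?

X_L = ωL = 3.952 Ω
X_C = 1/(ωC) = 5.874 Ω
Parallel: admittances add. Y = 1/R + 1/(jωL) + jωC
Y = (0.1686 − j0.08280) S
|Y| = 0.1879 S → |Z| = 1/|Y| = 5.323 Ω, ∠Z = −∠Y = 26.15°
cos φ = cos(26.15°) = 0.8976

0.8976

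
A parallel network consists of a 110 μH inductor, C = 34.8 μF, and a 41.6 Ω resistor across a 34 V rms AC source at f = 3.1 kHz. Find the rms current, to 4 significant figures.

ω = 2πf = 19480 rad/s
X_L = ωL = 2.143 Ω
X_C = 1/(ωC) = 1.475 Ω
Parallel: admittances add. Y = 1/R + 1/(jωL) + jωC
Y = (0.02404 + j0.2111) S
|Y| = 0.2125 S → |Z| = 1/|Y| = 4.707 Ω, ∠Z = −∠Y = -83.50°
I = V/|Z| = 34/4.707 = 7.224 A

7.224 A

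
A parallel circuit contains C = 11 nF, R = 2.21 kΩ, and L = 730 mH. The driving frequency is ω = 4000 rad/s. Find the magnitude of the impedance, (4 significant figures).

X_L = ωL = 2920 Ω
X_C = 1/(ωC) = 22730 Ω
Parallel: admittances add. Y = 1/R + 1/(jωL) + jωC
Y = (0.0004525 − j0.0002985) S
|Y| = 0.0005421 S → |Z| = 1/|Y| = 1845 Ω, ∠Z = −∠Y = 33.41°

1845 Ω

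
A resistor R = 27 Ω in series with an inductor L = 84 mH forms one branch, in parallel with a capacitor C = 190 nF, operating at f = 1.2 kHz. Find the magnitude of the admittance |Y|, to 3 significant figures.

158 μS

ω = 2πf = 7540 rad/s
X_L = ωL = 633 Ω
X_C = 1/(ωC) = 698 Ω
Branch 1 (R+jX_L): Z₁ = 27.0 + j633 Ω, |Z₁| = 634 Ω
Branch 2 (−jX_C): Z₂ = −j698 Ω
Parallel: Z = Z₁Z₂/(Z₁+Z₂), |Z| = 6310 Ω, ∠Z = 64.9°
|Y| = 1/|Z| = 158 μS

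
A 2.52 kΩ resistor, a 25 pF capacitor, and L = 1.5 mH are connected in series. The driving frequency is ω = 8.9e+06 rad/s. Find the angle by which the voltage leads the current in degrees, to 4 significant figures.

X_L = ωL = 13350 Ω
X_C = 1/(ωC) = 4494 Ω
Net reactance X = X_L − X_C = 8856 Ω
Z = 2520 + j8856 Ω
|Z| = √(2520² + 8856²) = 9207 Ω
∠Z = arctan(8856/2520) = 74.12°

74.12°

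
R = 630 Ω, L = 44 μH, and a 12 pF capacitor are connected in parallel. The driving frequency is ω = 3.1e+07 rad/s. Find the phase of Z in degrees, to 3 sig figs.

12.8°

X_L = ωL = 1360 Ω
X_C = 1/(ωC) = 2690 Ω
Parallel: admittances add. Y = 1/R + 1/(jωL) + jωC
Y = (0.00159 − j0.000361) S
|Y| = 0.00163 S → |Z| = 1/|Y| = 614 Ω, ∠Z = −∠Y = 12.8°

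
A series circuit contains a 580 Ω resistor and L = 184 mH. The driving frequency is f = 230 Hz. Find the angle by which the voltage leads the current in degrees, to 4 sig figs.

ω = 2πf = 1445 rad/s
X_L = ωL = 265.9 Ω
Z = 580.0 + j265.9 Ω
|Z| = √(580.0² + 265.9²) = 638.0 Ω
∠Z = arctan(265.9/580.0) = 24.63°

24.63°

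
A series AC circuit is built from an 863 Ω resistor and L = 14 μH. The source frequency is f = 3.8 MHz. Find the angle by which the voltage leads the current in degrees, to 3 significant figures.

ω = 2πf = 2.388e+07 rad/s
X_L = ωL = 334 Ω
Z = 863 + j334 Ω
|Z| = √(863² + 334²) = 925 Ω
∠Z = arctan(334/863) = 21.2°

21.2°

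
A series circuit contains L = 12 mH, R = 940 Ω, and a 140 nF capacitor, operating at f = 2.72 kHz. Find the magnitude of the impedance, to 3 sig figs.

964 Ω

ω = 2πf = 17090 rad/s
X_L = ωL = 205 Ω
X_C = 1/(ωC) = 418 Ω
Net reactance X = X_L − X_C = -213 Ω
Z = 940 − j213 Ω
|Z| = √(940² + 213²) = 964 Ω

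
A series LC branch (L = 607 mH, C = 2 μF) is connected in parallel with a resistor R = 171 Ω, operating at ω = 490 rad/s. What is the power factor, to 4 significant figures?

X_L = ωL = 297.4 Ω
X_C = 1/(ωC) = 1020 Ω
Branch 1: Z₁ = R = 171.0 Ω
Branch 2 (series LC): Z₂ = j(X_L − X_C) = −j723.0 Ω
Parallel: Z = Z₁Z₂/(Z₁+Z₂), |Z| = 166.4 Ω, ∠Z = -13.31°
cos φ = cos(-13.31°) = 0.9732

0.9732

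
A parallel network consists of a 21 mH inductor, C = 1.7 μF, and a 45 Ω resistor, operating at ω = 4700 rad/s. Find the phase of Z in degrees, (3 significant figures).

X_L = ωL = 98.7 Ω
X_C = 1/(ωC) = 125 Ω
Parallel: admittances add. Y = 1/R + 1/(jωL) + jωC
Y = (0.0222 − j0.00214) S
|Y| = 0.0223 S → |Z| = 1/|Y| = 44.8 Ω, ∠Z = −∠Y = 5.50°

5.50°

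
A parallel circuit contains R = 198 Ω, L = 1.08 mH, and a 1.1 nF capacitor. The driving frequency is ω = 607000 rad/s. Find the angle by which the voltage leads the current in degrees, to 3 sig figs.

9.64°

X_L = ωL = 656 Ω
X_C = 1/(ωC) = 1500 Ω
Parallel: admittances add. Y = 1/R + 1/(jωL) + jωC
Y = (0.00505 − j0.000858) S
|Y| = 0.00512 S → |Z| = 1/|Y| = 195 Ω, ∠Z = −∠Y = 9.64°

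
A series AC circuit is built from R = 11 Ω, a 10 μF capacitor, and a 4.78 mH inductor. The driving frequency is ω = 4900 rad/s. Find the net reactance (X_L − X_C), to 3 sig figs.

X_L = ωL = 23.4 Ω
X_C = 1/(ωC) = 20.4 Ω
X = 23.4 − 20.4 = 3.01 Ω

3.01 Ω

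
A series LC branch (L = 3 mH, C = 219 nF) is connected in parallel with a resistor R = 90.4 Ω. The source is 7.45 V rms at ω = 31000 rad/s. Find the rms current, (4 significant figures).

X_L = ωL = 93.00 Ω
X_C = 1/(ωC) = 147.3 Ω
Branch 1: Z₁ = R = 90.40 Ω
Branch 2 (series LC): Z₂ = j(X_L − X_C) = −j54.30 Ω
Parallel: Z = Z₁Z₂/(Z₁+Z₂), |Z| = 46.55 Ω, ∠Z = -59.01°
I = V/|Z| = 7.45/46.55 = 160.1 mA

160.1 mA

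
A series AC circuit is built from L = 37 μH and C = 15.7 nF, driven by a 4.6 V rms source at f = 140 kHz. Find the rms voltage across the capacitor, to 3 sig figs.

8.36 V

ω = 2πf = 879600 rad/s
X_L = ωL = 32.5 Ω
X_C = 1/(ωC) = 72.4 Ω
Net reactance X = X_L − X_C = -39.9 Ω
Z = − j39.9 Ω
|Z| = √(0² + 39.9²) = 39.9 Ω
I = V/|Z| = 115 mA
V_C = I·|Z_C| = 0.115 × 72.4 = 8.36 V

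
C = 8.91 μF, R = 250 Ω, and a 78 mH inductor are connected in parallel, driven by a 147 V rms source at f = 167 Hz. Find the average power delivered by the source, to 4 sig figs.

ω = 2πf = 1049 rad/s
X_L = ωL = 81.84 Ω
X_C = 1/(ωC) = 107.0 Ω
Parallel: admittances add. Y = 1/R + 1/(jωL) + jωC
Y = (0.004000 − j0.002869) S
|Y| = 0.004923 S → |Z| = 1/|Y| = 203.1 Ω, ∠Z = −∠Y = 35.65°
I = V/|Z| = 723.6 mA
P = VI cos φ = 147 × 0.7236 × cos(35.65°) = 86.44 W

86.44 W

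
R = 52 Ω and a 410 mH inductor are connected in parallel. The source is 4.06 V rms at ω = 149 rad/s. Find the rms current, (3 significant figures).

X_L = ωL = 61.1 Ω
Parallel: admittances add. Y = 1/R + 1/(jωL)
Y = (0.0192 − j0.0164) S
|Y| = 0.0253 S → |Z| = 1/|Y| = 39.6 Ω, ∠Z = −∠Y = 40.4°
I = V/|Z| = 4.06/39.6 = 103 mA

103 mA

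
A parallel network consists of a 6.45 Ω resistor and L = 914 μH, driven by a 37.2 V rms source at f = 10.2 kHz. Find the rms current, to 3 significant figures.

ω = 2πf = 64090 rad/s
X_L = ωL = 58.6 Ω
Parallel: admittances add. Y = 1/R + 1/(jωL)
Y = (0.155 − j0.0171) S
|Y| = 0.156 S → |Z| = 1/|Y| = 6.41 Ω, ∠Z = −∠Y = 6.28°
I = V/|Z| = 37.2/6.41 = 5.80 A

5.80 A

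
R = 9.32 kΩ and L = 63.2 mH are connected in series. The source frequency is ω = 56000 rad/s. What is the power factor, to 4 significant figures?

X_L = ωL = 3539 Ω
Z = 9320 + j3539 Ω
|Z| = √(9320² + 3539²) = 9969 Ω
∠Z = arctan(3539/9320) = 20.79°
cos φ = cos(20.79°) = 0.9349

0.9349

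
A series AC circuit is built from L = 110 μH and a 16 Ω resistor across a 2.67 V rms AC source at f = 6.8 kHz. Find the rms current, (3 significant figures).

160 mA

ω = 2πf = 42730 rad/s
X_L = ωL = 4.70 Ω
Z = 16.0 + j4.70 Ω
|Z| = √(16.0² + 4.70²) = 16.7 Ω
I = V/|Z| = 2.67/16.7 = 160 mA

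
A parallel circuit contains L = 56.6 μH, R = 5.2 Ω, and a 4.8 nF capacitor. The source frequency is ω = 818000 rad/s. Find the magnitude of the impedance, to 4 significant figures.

5.178 Ω

X_L = ωL = 46.30 Ω
X_C = 1/(ωC) = 254.7 Ω
Parallel: admittances add. Y = 1/R + 1/(jωL) + jωC
Y = (0.1923 − j0.01767) S
|Y| = 0.1931 S → |Z| = 1/|Y| = 5.178 Ω, ∠Z = −∠Y = 5.251°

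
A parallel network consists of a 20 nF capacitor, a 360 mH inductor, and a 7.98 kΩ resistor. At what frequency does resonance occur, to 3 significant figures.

1.88 kHz

ω₀ = 1/√(LC) = 1/√(0.36 × 2e-08) = 11790 rad/s
f₀ = ω₀/(2π) = 1.88 kHz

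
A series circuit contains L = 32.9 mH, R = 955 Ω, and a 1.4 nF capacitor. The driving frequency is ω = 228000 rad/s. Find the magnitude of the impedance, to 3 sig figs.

X_L = ωL = 7500 Ω
X_C = 1/(ωC) = 3130 Ω
Net reactance X = X_L − X_C = 4370 Ω
Z = 955 + j4370 Ω
|Z| = √(955² + 4370²) = 4470 Ω

4470 Ω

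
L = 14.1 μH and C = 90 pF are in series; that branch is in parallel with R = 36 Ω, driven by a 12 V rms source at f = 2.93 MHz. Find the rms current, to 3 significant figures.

335 mA

ω = 2πf = 1.841e+07 rad/s
X_L = ωL = 260 Ω
X_C = 1/(ωC) = 604 Ω
Branch 1: Z₁ = R = 36.0 Ω
Branch 2 (series LC): Z₂ = j(X_L − X_C) = −j344 Ω
Parallel: Z = Z₁Z₂/(Z₁+Z₂), |Z| = 35.8 Ω, ∠Z = -5.97°
I = V/|Z| = 12/35.8 = 335 mA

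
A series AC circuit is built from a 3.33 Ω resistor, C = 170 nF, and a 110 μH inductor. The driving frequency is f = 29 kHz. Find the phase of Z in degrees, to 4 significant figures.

ω = 2πf = 182200 rad/s
X_L = ωL = 20.04 Ω
X_C = 1/(ωC) = 32.28 Ω
Net reactance X = X_L − X_C = -12.24 Ω
Z = 3.330 − j12.24 Ω
|Z| = √(3.330² + 12.24²) = 12.68 Ω
∠Z = arctan(-12.24/3.330) = -74.78°

-74.78°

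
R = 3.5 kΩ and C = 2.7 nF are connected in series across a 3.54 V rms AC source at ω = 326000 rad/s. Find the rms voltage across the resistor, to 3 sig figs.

X_C = 1/(ωC) = 1140 Ω
Z = 3500 − j1140 Ω
|Z| = √(3500² + 1140²) = 3680 Ω
I = V/|Z| = 962 μA
V_R = I·|Z_R| = 0.000962 × 3500 = 3.37 V

3.37 V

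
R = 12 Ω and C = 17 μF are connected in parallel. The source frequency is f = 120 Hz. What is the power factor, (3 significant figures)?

ω = 2πf = 754.0 rad/s
X_C = 1/(ωC) = 78.0 Ω
Parallel: admittances add. Y = 1/R + jωC
Y = (0.0833 + j0.0128) S
|Y| = 0.0843 S → |Z| = 1/|Y| = 11.9 Ω, ∠Z = −∠Y = -8.74°
cos φ = cos(-8.74°) = 0.988

0.988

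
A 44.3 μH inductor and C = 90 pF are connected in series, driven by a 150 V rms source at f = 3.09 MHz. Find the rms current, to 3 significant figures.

521 mA

ω = 2πf = 1.942e+07 rad/s
X_L = ωL = 860 Ω
X_C = 1/(ωC) = 572 Ω
Net reactance X = X_L − X_C = 288 Ω
Z = j288 Ω
|Z| = √(0² + 288²) = 288 Ω
I = V/|Z| = 150/288 = 521 mA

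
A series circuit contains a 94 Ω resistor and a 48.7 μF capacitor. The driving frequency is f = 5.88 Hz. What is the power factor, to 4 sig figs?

ω = 2πf = 36.95 rad/s
X_C = 1/(ωC) = 555.8 Ω
Z = 94.00 − j555.8 Ω
|Z| = √(94.00² + 555.8²) = 563.7 Ω
∠Z = arctan(-555.8/94.00) = -80.40°
cos φ = cos(-80.40°) = 0.1668

0.1668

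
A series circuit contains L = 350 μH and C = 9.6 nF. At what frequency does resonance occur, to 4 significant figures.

ω₀ = 1/√(LC) = 1/√(0.00035 × 9.6e-09) = 545500 rad/s
f₀ = ω₀/(2π) = 86.83 kHz

86.83 kHz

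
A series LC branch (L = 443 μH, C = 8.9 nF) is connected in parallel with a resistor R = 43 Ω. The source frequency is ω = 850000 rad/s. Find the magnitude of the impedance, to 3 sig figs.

X_L = ωL = 377 Ω
X_C = 1/(ωC) = 132 Ω
Branch 1: Z₁ = R = 43.0 Ω
Branch 2 (series LC): Z₂ = j(X_L − X_C) = j244 Ω
Parallel: Z = Z₁Z₂/(Z₁+Z₂), |Z| = 42.3 Ω, ∠Z = 9.98°

42.3 Ω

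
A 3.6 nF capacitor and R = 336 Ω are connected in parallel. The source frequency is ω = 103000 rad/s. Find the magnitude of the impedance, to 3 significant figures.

X_C = 1/(ωC) = 2700 Ω
Parallel: admittances add. Y = 1/R + jωC
Y = (0.00298 + j0.000371) S
|Y| = 0.00300 S → |Z| = 1/|Y| = 333 Ω, ∠Z = −∠Y = -7.10°

333 Ω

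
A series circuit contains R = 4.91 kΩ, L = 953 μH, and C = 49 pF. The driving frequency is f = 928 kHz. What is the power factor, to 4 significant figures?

0.9224

ω = 2πf = 5.831e+06 rad/s
X_L = ωL = 5557 Ω
X_C = 1/(ωC) = 3500 Ω
Net reactance X = X_L − X_C = 2057 Ω
Z = 4910 + j2057 Ω
|Z| = √(4910² + 2057²) = 5323 Ω
∠Z = arctan(2057/4910) = 22.73°
cos φ = cos(22.73°) = 0.9224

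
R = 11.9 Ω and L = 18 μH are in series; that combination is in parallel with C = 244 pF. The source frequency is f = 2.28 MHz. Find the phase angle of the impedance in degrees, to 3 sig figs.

64.5°

ω = 2πf = 1.433e+07 rad/s
X_L = ωL = 258 Ω
X_C = 1/(ωC) = 286 Ω
Branch 1 (R+jX_L): Z₁ = 11.9 + j258 Ω, |Z₁| = 258 Ω
Branch 2 (−jX_C): Z₂ = −j286 Ω
Parallel: Z = Z₁Z₂/(Z₁+Z₂), |Z| = 2410 Ω, ∠Z = 64.5°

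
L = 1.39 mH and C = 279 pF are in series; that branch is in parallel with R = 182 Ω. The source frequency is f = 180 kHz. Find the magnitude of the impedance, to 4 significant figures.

ω = 2πf = 1.131e+06 rad/s
X_L = ωL = 1572 Ω
X_C = 1/(ωC) = 3169 Ω
Branch 1: Z₁ = R = 182.0 Ω
Branch 2 (series LC): Z₂ = j(X_L − X_C) = −j1597 Ω
Parallel: Z = Z₁Z₂/(Z₁+Z₂), |Z| = 180.8 Ω, ∠Z = -6.501°

180.8 Ω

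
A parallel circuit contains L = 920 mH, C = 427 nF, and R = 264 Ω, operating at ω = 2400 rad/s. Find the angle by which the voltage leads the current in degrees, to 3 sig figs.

-8.59°

X_L = ωL = 2210 Ω
X_C = 1/(ωC) = 976 Ω
Parallel: admittances add. Y = 1/R + 1/(jωL) + jωC
Y = (0.00379 + j0.000572) S
|Y| = 0.00383 S → |Z| = 1/|Y| = 261 Ω, ∠Z = −∠Y = -8.59°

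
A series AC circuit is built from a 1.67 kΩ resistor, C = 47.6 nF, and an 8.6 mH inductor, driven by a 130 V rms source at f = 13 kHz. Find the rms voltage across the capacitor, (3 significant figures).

ω = 2πf = 81680 rad/s
X_L = ωL = 702 Ω
X_C = 1/(ωC) = 257 Ω
Net reactance X = X_L − X_C = 445 Ω
Z = 1670 + j445 Ω
|Z| = √(1670² + 445²) = 1730 Ω
I = V/|Z| = 75.2 mA
V_C = I·|Z_C| = 0.0752 × 257 = 19.3 V

19.3 V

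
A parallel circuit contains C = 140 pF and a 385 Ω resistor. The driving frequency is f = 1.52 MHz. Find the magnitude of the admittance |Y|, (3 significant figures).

2.92 mS

ω = 2πf = 9.55e+06 rad/s
X_C = 1/(ωC) = 748 Ω
Parallel: admittances add. Y = 1/R + jωC
Y = (0.00260 + j0.00134) S
|Y| = 0.00292 S → |Z| = 1/|Y| = 342 Ω, ∠Z = −∠Y = -27.2°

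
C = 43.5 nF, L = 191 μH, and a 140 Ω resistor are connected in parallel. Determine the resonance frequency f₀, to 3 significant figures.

55.2 kHz

ω₀ = 1/√(LC) = 1/√(0.000191 × 4.35e-08) = 346900 rad/s
f₀ = ω₀/(2π) = 55.2 kHz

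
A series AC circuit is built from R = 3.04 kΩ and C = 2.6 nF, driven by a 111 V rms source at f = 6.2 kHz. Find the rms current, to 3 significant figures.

ω = 2πf = 38960 rad/s
X_C = 1/(ωC) = 9870 Ω
Z = 3040 − j9870 Ω
|Z| = √(3040² + 9870²) = 10300 Ω
I = V/|Z| = 111/10300 = 10.7 mA

10.7 mA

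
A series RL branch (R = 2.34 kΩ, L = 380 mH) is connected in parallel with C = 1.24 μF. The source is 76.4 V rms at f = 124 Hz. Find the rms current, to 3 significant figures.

76.8 mA

ω = 2πf = 779.1 rad/s
X_L = ωL = 296 Ω
X_C = 1/(ωC) = 1040 Ω
Branch 1 (R+jX_L): Z₁ = 2340 + j296 Ω, |Z₁| = 2360 Ω
Branch 2 (−jX_C): Z₂ = −j1040 Ω
Parallel: Z = Z₁Z₂/(Z₁+Z₂), |Z| = 995 Ω, ∠Z = -65.3°
I = V/|Z| = 76.4/995 = 76.8 mA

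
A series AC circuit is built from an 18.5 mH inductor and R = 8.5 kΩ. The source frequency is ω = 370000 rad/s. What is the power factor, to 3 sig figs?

0.779

X_L = ωL = 6840 Ω
Z = 8500 + j6840 Ω
|Z| = √(8500² + 6840²) = 10900 Ω
∠Z = arctan(6840/8500) = 38.8°
cos φ = cos(38.8°) = 0.779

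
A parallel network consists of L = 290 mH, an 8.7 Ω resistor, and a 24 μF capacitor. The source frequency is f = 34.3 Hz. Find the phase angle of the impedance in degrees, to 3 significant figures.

ω = 2πf = 215.5 rad/s
X_L = ωL = 62.5 Ω
X_C = 1/(ωC) = 193 Ω
Parallel: admittances add. Y = 1/R + 1/(jωL) + jωC
Y = (0.115 − j0.0108) S
|Y| = 0.115 S → |Z| = 1/|Y| = 8.66 Ω, ∠Z = −∠Y = 5.38°

5.38°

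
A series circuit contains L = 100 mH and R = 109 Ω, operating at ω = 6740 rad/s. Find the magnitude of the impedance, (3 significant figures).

X_L = ωL = 674 Ω
Z = 109 + j674 Ω
|Z| = √(109² + 674²) = 683 Ω

683 Ω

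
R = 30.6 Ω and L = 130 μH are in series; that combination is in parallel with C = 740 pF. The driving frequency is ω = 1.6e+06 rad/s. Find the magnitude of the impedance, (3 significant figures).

X_L = ωL = 208 Ω
X_C = 1/(ωC) = 845 Ω
Branch 1 (R+jX_L): Z₁ = 30.6 + j208 Ω, |Z₁| = 210 Ω
Branch 2 (−jX_C): Z₂ = −j845 Ω
Parallel: Z = Z₁Z₂/(Z₁+Z₂), |Z| = 279 Ω, ∠Z = 78.9°

279 Ω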